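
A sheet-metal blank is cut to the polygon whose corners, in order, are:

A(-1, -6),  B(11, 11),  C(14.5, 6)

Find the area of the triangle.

Apply the shoelace (surveyor's) formula: 2A = Σ (x_i·y_{i+1} − x_{i+1}·y_i), indices taken mod 3.
Cross-terms: 55, -93.5, -81  ⇒  Σ = -119.5
Area = |Σ|/2 = 59.75.

59.75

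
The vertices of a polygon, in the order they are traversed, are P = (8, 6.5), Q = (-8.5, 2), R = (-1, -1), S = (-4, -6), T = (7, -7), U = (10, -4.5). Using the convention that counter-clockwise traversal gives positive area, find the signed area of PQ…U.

Apply the shoelace formula: 2A = Σ (x_i·y_{i+1} − x_{i+1}·y_i), indices taken mod 6.
Σ = (71.25) + (10.5) + (2) + (70) + (38.5) + (101) = 293.25
Signed area = Σ/2 = 146.625 (positive ⇒ counter-clockwise traversal).

146.625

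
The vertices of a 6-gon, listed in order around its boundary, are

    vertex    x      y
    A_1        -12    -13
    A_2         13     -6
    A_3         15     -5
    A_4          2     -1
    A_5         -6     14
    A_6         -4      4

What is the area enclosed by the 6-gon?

207.5

Apply the shoelace (surveyor's) formula: 2A = Σ (x_i·y_{i+1} − x_{i+1}·y_i), indices taken mod 6.
Cross-terms: 241, 25, -5, 22, 32, 100  ⇒  Σ = 415
Area = |Σ|/2 = 207.5.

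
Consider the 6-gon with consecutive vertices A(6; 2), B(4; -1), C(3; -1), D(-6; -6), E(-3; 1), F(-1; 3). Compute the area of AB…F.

Apply the shoelace (surveyor's) formula: 2A = Σ (x_i·y_{i+1} − x_{i+1}·y_i), indices taken mod 6.
Σ = (-14) + (-1) + (-24) + (-24) + (-8) + (-20) = -91
Area = |Σ|/2 = 45.5.

45.5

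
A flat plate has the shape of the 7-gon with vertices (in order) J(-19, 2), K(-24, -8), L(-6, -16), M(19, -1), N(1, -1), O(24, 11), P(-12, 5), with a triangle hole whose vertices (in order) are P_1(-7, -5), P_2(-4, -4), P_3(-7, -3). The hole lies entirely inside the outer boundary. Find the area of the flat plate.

590

Outer boundary:
Σ = (200) + (336) + (310) + (-18) + (35) + (252) + (71) = 1186
Area = |Σ|/2 = 593.
Hole:
Apply the shoelace (surveyor's) formula: 2A = Σ (x_i·y_{i+1} − x_{i+1}·y_i), indices taken mod 3.
P_1→P_2: (-7)(-4) − (-4)(-5) = 8
P_2→P_3: (-4)(-3) − (-7)(-4) = -16
P_3→P_1: (-7)(-5) − (-7)(-3) = 14
Σ = 6
Area = |Σ|/2 = 3.
Net area = 593 − 3 = 590.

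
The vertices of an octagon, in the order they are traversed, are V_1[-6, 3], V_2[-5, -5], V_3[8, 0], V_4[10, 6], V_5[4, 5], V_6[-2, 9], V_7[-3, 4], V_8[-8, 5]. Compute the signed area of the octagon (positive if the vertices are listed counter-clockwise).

123.5

Apply the shoelace formula: 2A = Σ (x_i·y_{i+1} − x_{i+1}·y_i), indices taken mod 8.
Cross-terms: 45, 40, 48, 26, 46, 19, 17, 6  ⇒  Σ = 247
Signed area = Σ/2 = 123.5 (positive ⇒ counter-clockwise traversal).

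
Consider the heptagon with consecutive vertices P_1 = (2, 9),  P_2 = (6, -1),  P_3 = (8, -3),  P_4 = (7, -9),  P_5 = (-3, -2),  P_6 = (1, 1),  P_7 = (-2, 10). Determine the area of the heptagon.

92.5

Cross-terms: -56, -10, -51, -41, -1, 12, -38  ⇒  Σ = -185
Area = |Σ|/2 = 92.5.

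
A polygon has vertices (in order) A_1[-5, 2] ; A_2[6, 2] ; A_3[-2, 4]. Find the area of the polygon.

11

A_1→A_2: (-5)(2) − (6)(2) = -22
A_2→A_3: (6)(4) − (-2)(2) = 28
A_3→A_1: (-2)(2) − (-5)(4) = 16
Σ = 22
Area = |Σ|/2 = 11.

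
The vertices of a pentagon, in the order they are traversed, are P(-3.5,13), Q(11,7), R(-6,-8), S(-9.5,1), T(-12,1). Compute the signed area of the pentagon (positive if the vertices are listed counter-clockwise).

Cross-terms: -167.5, -46, -82, 2.5, -152.5  ⇒  Σ = -445.5
Signed area = Σ/2 = -222.75 (negative ⇒ clockwise traversal).

-222.75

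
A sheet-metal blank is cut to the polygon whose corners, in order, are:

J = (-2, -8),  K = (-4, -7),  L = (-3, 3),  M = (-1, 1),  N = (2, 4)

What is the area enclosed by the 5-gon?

32.5

Apply the shoelace (surveyor's) formula: 2A = Σ (x_i·y_{i+1} − x_{i+1}·y_i), indices taken mod 5.
Σ = (-18) + (-33) + (0) + (-6) + (-8) = -65
Area = |Σ|/2 = 32.5.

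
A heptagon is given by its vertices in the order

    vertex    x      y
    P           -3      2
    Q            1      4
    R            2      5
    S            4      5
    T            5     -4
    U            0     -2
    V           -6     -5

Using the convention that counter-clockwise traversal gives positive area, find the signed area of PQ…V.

Apply Gauss's area formula: 2A = Σ (x_i·y_{i+1} − x_{i+1}·y_i), indices taken mod 7.
Σ = (-14) + (-3) + (-10) + (-41) + (-10) + (-12) + (-27) = -117
Signed area = Σ/2 = -58.5 (negative ⇒ clockwise traversal).

-58.5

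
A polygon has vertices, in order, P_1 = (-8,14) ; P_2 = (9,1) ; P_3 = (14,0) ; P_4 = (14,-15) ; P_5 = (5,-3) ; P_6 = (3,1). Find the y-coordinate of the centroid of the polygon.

-418/261

Apply the surveyor's formula. First the cross-terms c_i = x_i·y_{i+1} − x_{i+1}·y_i:
  -134, -14, -210, 33, 14, 50  ⇒  2A = -261, A = -130.5.
Then Σ (y_i + y_{i+1})·c_i = 1254, so ȳ = 1254 / (6·(-130.5)) = -418/261.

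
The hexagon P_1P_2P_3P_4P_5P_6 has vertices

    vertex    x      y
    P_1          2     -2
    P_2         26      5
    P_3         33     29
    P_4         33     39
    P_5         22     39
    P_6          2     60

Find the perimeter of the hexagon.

|P_1P_2| = √((24)² + (7)²) = √625 = 25
|P_2P_3| = √((7)² + (24)²) = √625 = 25
|P_3P_4| = √((0)² + (10)²) = √100 = 10
|P_4P_5| = √((-11)² + (0)²) = √121 = 11
|P_5P_6| = √((-20)² + (21)²) = √841 = 29
|P_6P_1| = √((0)² + (-62)²) = √3844 = 62
Perimeter = 25 + 25 + 10 + 11 + 29 + 62 = 162.

162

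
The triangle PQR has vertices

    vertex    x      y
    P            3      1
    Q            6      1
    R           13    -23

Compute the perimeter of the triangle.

|PQ| = √((3)² + (0)²) = √9 = 3
|QR| = √((7)² + (-24)²) = √625 = 25
|RP| = √((-10)² + (24)²) = √676 = 26
Perimeter = 3 + 25 + 26 = 54.

54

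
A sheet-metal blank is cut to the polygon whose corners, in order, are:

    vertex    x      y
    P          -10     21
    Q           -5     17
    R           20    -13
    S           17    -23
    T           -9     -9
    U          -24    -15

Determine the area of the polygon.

837

Cross-terms: -65, -275, -239, -360, -81, -654  ⇒  Σ = -1674
Area = |Σ|/2 = 837.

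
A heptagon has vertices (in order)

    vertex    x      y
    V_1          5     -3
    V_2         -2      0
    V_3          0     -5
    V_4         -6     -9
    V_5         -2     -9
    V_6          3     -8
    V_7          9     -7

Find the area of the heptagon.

Apply Gauss's area formula: 2A = Σ (x_i·y_{i+1} − x_{i+1}·y_i), indices taken mod 7.
Σ = (-6) + (10) + (-30) + (36) + (43) + (51) + (8) = 112
Area = |Σ|/2 = 56.

56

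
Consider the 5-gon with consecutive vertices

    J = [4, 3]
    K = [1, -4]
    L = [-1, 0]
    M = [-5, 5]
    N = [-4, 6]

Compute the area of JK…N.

Apply Gauss's area formula: 2A = Σ (x_i·y_{i+1} − x_{i+1}·y_i), indices taken mod 5.
Σ = (-19) + (-4) + (-5) + (-10) + (-36) = -74
Area = |Σ|/2 = 37.

37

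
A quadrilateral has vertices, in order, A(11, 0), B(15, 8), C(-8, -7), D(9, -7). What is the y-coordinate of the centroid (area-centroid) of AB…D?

Apply the shoelace (surveyor's) formula. First the cross-terms c_i = x_i·y_{i+1} − x_{i+1}·y_i:
  88, -41, 119, 77  ⇒  2A = 243, A = 121.5.
Then Σ (y_i + y_{i+1})·c_i = -1542, so ȳ = -1542 / (6·121.5) = -514/243.

-514/243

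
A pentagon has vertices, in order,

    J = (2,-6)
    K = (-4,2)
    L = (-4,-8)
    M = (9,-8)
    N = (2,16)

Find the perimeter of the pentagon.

|JK| = √((-6)² + (8)²) = √100 = 10
|KL| = √((0)² + (-10)²) = √100 = 10
|LM| = √((13)² + (0)²) = √169 = 13
|MN| = √((-7)² + (24)²) = √625 = 25
|NJ| = √((0)² + (-22)²) = √484 = 22
Perimeter = 10 + 10 + 13 + 25 + 22 = 80.

80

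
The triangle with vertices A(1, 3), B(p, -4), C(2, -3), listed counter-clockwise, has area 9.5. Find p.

The doubled signed area Σ (x_i y_{i+1} − x_{i+1} y_i) is linear in p.
With p=0 it equals 13; the coefficient of p is -6 (from the two edges through B).
So -6·p + 13 = 2·9.5 = 19 ⇒ p = -1.

-1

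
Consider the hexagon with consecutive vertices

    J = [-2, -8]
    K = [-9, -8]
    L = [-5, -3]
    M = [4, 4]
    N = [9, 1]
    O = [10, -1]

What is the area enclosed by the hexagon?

105

Apply the shoelace formula: 2A = Σ (x_i·y_{i+1} − x_{i+1}·y_i), indices taken mod 6.
Cross-terms: -56, -13, -8, -32, -19, -82  ⇒  Σ = -210
Area = |Σ|/2 = 105.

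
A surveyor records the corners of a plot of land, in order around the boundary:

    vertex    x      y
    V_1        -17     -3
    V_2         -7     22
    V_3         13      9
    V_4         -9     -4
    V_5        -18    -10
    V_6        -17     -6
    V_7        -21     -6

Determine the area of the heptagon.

Apply the shoelace (surveyor's) formula: 2A = Σ (x_i·y_{i+1} − x_{i+1}·y_i), indices taken mod 7.
V_1→V_2: (-17)(22) − (-7)(-3) = -395
V_2→V_3: (-7)(9) − (13)(22) = -349
V_3→V_4: (13)(-4) − (-9)(9) = 29
V_4→V_5: (-9)(-10) − (-18)(-4) = 18
V_5→V_6: (-18)(-6) − (-17)(-10) = -62
V_6→V_7: (-17)(-6) − (-21)(-6) = -24
V_7→V_1: (-21)(-3) − (-17)(-6) = -39
Σ = -822
Area = |Σ|/2 = 411.

411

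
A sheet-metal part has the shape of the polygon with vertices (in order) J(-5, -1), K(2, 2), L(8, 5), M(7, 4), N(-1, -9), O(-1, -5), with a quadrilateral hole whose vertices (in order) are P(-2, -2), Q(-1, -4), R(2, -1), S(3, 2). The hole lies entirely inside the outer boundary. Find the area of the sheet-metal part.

Outer boundary:
Apply the shoelace formula: 2A = Σ (x_i·y_{i+1} − x_{i+1}·y_i), indices taken mod 6.
Σ = (-8) + (-6) + (-3) + (-59) + (-4) + (-24) = -104
Area = |Σ|/2 = 52.
Hole:
Apply the shoelace (surveyor's) formula: 2A = Σ (x_i·y_{i+1} − x_{i+1}·y_i), indices taken mod 4.
P→Q: (-2)(-4) − (-1)(-2) = 6
Q→R: (-1)(-1) − (2)(-4) = 9
R→S: (2)(2) − (3)(-1) = 7
S→P: (3)(-2) − (-2)(2) = -2
Σ = 20
Area = |Σ|/2 = 10.
Net area = 52 − 10 = 42.

42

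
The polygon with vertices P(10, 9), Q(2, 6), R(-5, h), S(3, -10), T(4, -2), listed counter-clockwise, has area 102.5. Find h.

The doubled signed area Σ (x_i y_{i+1} − x_{i+1} y_i) is linear in h.
With h=0 it equals 212; the coefficient of h is -1 (from the two edges through R).
So -1·h + 212 = 2·102.5 = 205 ⇒ h = 7.

7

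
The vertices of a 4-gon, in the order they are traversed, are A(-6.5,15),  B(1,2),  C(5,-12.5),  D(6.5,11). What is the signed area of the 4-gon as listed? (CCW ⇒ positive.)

Cross-terms: -28, -22.5, 136.25, 169  ⇒  Σ = 254.75
Signed area = Σ/2 = 127.375 (positive ⇒ counter-clockwise traversal).

127.375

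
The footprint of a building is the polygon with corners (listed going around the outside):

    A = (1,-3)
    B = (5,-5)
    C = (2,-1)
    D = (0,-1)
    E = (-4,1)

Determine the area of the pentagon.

10

Apply Gauss's area formula: 2A = Σ (x_i·y_{i+1} − x_{i+1}·y_i), indices taken mod 5.
A→B: (1)(-5) − (5)(-3) = 10
B→C: (5)(-1) − (2)(-5) = 5
C→D: (2)(-1) − (0)(-1) = -2
D→E: (0)(1) − (-4)(-1) = -4
E→A: (-4)(-3) − (1)(1) = 11
Σ = 20
Area = |Σ|/2 = 10.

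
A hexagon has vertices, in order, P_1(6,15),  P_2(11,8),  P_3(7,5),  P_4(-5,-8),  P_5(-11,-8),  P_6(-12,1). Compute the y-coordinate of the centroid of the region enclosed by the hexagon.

407/147

Apply the surveyor's formula. First the cross-terms c_i = x_i·y_{i+1} − x_{i+1}·y_i:
  -117, -1, -31, -48, -107, -186  ⇒  2A = -490, A = -245.
Then Σ (y_i + y_{i+1})·c_i = -4070, so ȳ = -4070 / (6·(-245)) = 407/147.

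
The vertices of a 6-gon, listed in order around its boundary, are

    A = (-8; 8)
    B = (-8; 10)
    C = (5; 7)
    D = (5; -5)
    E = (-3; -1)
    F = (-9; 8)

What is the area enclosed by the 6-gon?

121.5

Apply the shoelace (surveyor's) formula: 2A = Σ (x_i·y_{i+1} − x_{i+1}·y_i), indices taken mod 6.
Cross-terms: -16, -106, -60, -20, -33, -8  ⇒  Σ = -243
Area = |Σ|/2 = 121.5.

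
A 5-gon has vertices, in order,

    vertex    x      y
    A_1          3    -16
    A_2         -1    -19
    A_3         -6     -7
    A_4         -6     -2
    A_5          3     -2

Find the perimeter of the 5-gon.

46

|A_1A_2| = √((-4)² + (-3)²) = √25 = 5
|A_2A_3| = √((-5)² + (12)²) = √169 = 13
|A_3A_4| = √((0)² + (5)²) = √25 = 5
|A_4A_5| = √((9)² + (0)²) = √81 = 9
|A_5A_1| = √((0)² + (-14)²) = √196 = 14
Perimeter = 5 + 13 + 5 + 9 + 14 = 46.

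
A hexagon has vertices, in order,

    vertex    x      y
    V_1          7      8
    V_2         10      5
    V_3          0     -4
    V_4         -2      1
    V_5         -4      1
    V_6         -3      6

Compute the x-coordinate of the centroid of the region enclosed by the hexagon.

Apply the shoelace (surveyor's) formula. First the cross-terms c_i = x_i·y_{i+1} − x_{i+1}·y_i:
  -45, -40, -8, 2, -21, -66  ⇒  2A = -178, A = -89.
Then Σ (x_i + x_{i+1})·c_i = -1278, so x̄ = -1278 / (6·(-89)) = 213/89.

213/89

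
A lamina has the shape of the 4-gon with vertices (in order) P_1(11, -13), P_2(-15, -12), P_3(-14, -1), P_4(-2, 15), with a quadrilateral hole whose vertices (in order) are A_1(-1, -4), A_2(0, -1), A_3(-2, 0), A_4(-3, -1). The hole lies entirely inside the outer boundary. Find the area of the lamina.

Outer boundary:
P_1→P_2: (11)(-12) − (-15)(-13) = -327
P_2→P_3: (-15)(-1) − (-14)(-12) = -153
P_3→P_4: (-14)(15) − (-2)(-1) = -212
P_4→P_1: (-2)(-13) − (11)(15) = -139
Σ = -831
Area = |Σ|/2 = 415.5.
Hole:
A_1→A_2: (-1)(-1) − (0)(-4) = 1
A_2→A_3: (0)(0) − (-2)(-1) = -2
A_3→A_4: (-2)(-1) − (-3)(0) = 2
A_4→A_1: (-3)(-4) − (-1)(-1) = 11
Σ = 12
Area = |Σ|/2 = 6.
Net area = 415.5 − 6 = 409.5.

409.5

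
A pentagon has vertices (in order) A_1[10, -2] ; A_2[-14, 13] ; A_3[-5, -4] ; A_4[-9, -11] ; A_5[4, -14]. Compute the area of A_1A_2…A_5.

Apply the shoelace formula: 2A = Σ (x_i·y_{i+1} − x_{i+1}·y_i), indices taken mod 5.
A_1→A_2: (10)(13) − (-14)(-2) = 102
A_2→A_3: (-14)(-4) − (-5)(13) = 121
A_3→A_4: (-5)(-11) − (-9)(-4) = 19
A_4→A_5: (-9)(-14) − (4)(-11) = 170
A_5→A_1: (4)(-2) − (10)(-14) = 132
Σ = 544
Area = |Σ|/2 = 272.

272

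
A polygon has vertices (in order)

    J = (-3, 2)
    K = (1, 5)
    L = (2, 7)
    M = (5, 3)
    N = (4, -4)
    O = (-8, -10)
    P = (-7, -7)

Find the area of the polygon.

101

Σ = (-17) + (-3) + (-29) + (-32) + (-72) + (-14) + (-35) = -202
Area = |Σ|/2 = 101.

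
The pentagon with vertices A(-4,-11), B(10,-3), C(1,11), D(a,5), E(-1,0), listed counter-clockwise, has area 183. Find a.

Write out the shoelace sum; only the two edges meeting at D involve a:
2·Area = [(1·5 − a·11) + (a·0 − (-1)·5)] + 246
       = -11·a + 256 = 366
⇒ a = -10.

-10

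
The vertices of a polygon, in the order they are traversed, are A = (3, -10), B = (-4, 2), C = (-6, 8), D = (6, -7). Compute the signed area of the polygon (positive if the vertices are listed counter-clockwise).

-49.5

Apply the shoelace (surveyor's) formula: 2A = Σ (x_i·y_{i+1} − x_{i+1}·y_i), indices taken mod 4.
A→B: (3)(2) − (-4)(-10) = -34
B→C: (-4)(8) − (-6)(2) = -20
C→D: (-6)(-7) − (6)(8) = -6
D→A: (6)(-10) − (3)(-7) = -39
Σ = -99
Signed area = Σ/2 = -49.5 (negative ⇒ clockwise traversal).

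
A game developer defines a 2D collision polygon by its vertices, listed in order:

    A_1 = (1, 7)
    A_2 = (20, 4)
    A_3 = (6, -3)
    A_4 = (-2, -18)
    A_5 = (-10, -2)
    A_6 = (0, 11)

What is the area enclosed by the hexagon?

Σ = (-136) + (-84) + (-114) + (-176) + (-110) + (-11) = -631
Area = |Σ|/2 = 315.5.

315.5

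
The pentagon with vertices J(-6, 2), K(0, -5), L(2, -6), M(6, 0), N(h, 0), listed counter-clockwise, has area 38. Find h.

0

The doubled signed area Σ (x_i y_{i+1} − x_{i+1} y_i) is linear in h.
With h=0 it equals 76; the coefficient of h is 2 (from the two edges through N).
So 2·h + 76 = 2·38 = 76 ⇒ h = 0.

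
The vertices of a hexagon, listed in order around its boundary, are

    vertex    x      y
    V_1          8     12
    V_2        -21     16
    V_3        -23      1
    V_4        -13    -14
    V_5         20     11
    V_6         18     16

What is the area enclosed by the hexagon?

Apply the surveyor's formula: 2A = Σ (x_i·y_{i+1} − x_{i+1}·y_i), indices taken mod 6.
Cross-terms: 380, 347, 335, 137, 122, 88  ⇒  Σ = 1409
Area = |Σ|/2 = 704.5.

704.5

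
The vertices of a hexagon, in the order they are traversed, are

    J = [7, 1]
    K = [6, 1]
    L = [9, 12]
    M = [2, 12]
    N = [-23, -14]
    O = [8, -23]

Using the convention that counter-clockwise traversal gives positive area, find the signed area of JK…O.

Cross-terms: 1, 63, 84, 248, 641, 169  ⇒  Σ = 1206
Signed area = Σ/2 = 603 (positive ⇒ counter-clockwise traversal).

603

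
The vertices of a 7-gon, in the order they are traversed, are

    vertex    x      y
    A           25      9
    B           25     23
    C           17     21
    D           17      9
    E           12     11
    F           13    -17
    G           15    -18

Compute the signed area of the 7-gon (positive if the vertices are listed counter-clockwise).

309

Cross-terms: 350, 134, -204, 79, -347, 21, 585  ⇒  Σ = 618
Signed area = Σ/2 = 309 (positive ⇒ counter-clockwise traversal).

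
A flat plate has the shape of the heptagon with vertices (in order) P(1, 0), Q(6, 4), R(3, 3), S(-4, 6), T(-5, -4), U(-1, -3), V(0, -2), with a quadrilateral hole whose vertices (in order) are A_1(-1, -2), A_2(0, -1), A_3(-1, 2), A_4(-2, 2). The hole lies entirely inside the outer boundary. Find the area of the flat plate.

Outer boundary:
Apply the shoelace (surveyor's) formula: 2A = Σ (x_i·y_{i+1} − x_{i+1}·y_i), indices taken mod 7.
Σ = (4) + (6) + (30) + (46) + (11) + (2) + (2) = 101
Area = |Σ|/2 = 50.5.
Hole:
Apply Gauss's area formula: 2A = Σ (x_i·y_{i+1} − x_{i+1}·y_i), indices taken mod 4.
Cross-terms: 1, -1, 2, 6  ⇒  Σ = 8
Area = |Σ|/2 = 4.
Net area = 50.5 − 4 = 46.5.

46.5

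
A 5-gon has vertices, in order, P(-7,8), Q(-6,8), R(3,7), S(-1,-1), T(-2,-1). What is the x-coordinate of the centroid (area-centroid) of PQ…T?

Apply the shoelace formula. First the cross-terms c_i = x_i·y_{i+1} − x_{i+1}·y_i:
  -8, -66, 4, -1, -23  ⇒  2A = -94, A = -47.
Then Σ (x_i + x_{i+1})·c_i = 520, so x̄ = 520 / (6·(-47)) = -260/141.

-260/141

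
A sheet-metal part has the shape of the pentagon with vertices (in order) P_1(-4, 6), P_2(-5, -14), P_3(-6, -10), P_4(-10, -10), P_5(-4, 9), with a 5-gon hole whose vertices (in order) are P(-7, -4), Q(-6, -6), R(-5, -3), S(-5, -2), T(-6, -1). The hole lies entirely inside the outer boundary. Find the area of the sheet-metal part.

Outer boundary:
Apply Gauss's area formula: 2A = Σ (x_i·y_{i+1} − x_{i+1}·y_i), indices taken mod 5.
Σ = (86) + (-34) + (-40) + (-130) + (12) = -106
Area = |Σ|/2 = 53.
Hole:
Apply the shoelace formula: 2A = Σ (x_i·y_{i+1} − x_{i+1}·y_i), indices taken mod 5.
Σ = (18) + (-12) + (-5) + (-7) + (17) = 11
Area = |Σ|/2 = 5.5.
Net area = 53 − 5.5 = 47.5.

47.5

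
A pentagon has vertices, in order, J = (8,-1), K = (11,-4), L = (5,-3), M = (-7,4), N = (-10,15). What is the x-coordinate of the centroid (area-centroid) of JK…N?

Apply the shoelace (surveyor's) formula. First the cross-terms c_i = x_i·y_{i+1} − x_{i+1}·y_i:
  -21, -13, -1, -65, -110  ⇒  2A = -210, A = -105.
Then Σ (x_i + x_{i+1})·c_i = 720, so x̄ = 720 / (6·(-105)) = -8/7.

-8/7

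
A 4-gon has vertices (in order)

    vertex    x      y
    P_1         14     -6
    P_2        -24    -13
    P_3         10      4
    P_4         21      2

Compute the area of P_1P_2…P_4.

255

Cross-terms: -326, 34, -64, -154  ⇒  Σ = -510
Area = |Σ|/2 = 255.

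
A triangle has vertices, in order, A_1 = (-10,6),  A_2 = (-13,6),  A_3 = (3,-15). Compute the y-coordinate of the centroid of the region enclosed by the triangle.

Apply Gauss's area formula. First the cross-terms c_i = x_i·y_{i+1} − x_{i+1}·y_i:
  18, 177, -132  ⇒  2A = 63, A = 31.5.
Then Σ (y_i + y_{i+1})·c_i = -189, so ȳ = -189 / (6·31.5) = -1.

-1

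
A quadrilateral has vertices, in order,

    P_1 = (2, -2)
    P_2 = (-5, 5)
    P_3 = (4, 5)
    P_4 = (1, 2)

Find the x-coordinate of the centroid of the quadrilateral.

-7/24

Apply Gauss's area formula. First the cross-terms c_i = x_i·y_{i+1} − x_{i+1}·y_i:
  0, -45, 3, -6  ⇒  2A = -48, A = -24.
Then Σ (x_i + x_{i+1})·c_i = 42, so x̄ = 42 / (6·(-24)) = -7/24.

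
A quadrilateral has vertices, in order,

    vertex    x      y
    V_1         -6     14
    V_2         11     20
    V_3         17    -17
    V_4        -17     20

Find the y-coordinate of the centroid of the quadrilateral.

17/3

Apply Gauss's area formula. First the cross-terms c_i = x_i·y_{i+1} − x_{i+1}·y_i:
  -274, -527, 51, -118  ⇒  2A = -868, A = -434.
Then Σ (y_i + y_{i+1})·c_i = -14756, so ȳ = -14756 / (6·(-434)) = 17/3.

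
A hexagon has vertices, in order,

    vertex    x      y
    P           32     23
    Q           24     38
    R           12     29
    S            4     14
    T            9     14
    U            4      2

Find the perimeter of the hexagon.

102

|PQ| = √((-8)² + (15)²) = √289 = 17
|QR| = √((-12)² + (-9)²) = √225 = 15
|RS| = √((-8)² + (-15)²) = √289 = 17
|ST| = √((5)² + (0)²) = √25 = 5
|TU| = √((-5)² + (-12)²) = √169 = 13
|UP| = √((28)² + (21)²) = √1225 = 35
Perimeter = 17 + 15 + 17 + 5 + 13 + 35 = 102.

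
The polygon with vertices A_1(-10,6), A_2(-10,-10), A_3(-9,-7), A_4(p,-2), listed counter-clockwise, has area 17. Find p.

-8

Write out the shoelace sum; only the two edges meeting at A_4 involve p:
2·Area = [((-9)·(-2) − p·(-7)) + (p·6 − (-10)·(-2))] + 140
       = 13·p + 138 = 34
⇒ p = -8.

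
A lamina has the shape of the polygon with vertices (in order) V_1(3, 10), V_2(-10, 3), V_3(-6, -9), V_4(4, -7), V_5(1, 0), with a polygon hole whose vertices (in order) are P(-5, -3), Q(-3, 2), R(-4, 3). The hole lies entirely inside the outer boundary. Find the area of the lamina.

Outer boundary:
Apply the surveyor's formula: 2A = Σ (x_i·y_{i+1} − x_{i+1}·y_i), indices taken mod 5.
Σ = (109) + (108) + (78) + (7) + (10) = 312
Area = |Σ|/2 = 156.
Hole:
Apply Gauss's area formula: 2A = Σ (x_i·y_{i+1} − x_{i+1}·y_i), indices taken mod 3.
P→Q: (-5)(2) − (-3)(-3) = -19
Q→R: (-3)(3) − (-4)(2) = -1
R→P: (-4)(-3) − (-5)(3) = 27
Σ = 7
Area = |Σ|/2 = 3.5.
Net area = 156 − 3.5 = 152.5.

152.5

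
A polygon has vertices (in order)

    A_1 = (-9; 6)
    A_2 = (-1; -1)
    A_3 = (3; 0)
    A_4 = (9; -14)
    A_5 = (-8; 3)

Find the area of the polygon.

Σ = (15) + (3) + (-42) + (-85) + (-21) = -130
Area = |Σ|/2 = 65.

65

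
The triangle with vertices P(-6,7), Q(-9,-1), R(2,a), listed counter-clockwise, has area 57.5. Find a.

-10

Write out the shoelace sum; only the two edges meeting at R involve a:
2·Area = [((-9)·a − 2·(-1)) + (2·7 − (-6)·a)] + 69
       = -3·a + 85 = 115
⇒ a = -10.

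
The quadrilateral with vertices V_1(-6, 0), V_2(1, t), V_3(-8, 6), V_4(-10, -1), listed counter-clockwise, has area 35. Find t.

1

The doubled signed area Σ (x_i y_{i+1} − x_{i+1} y_i) is linear in t.
With t=0 it equals 68; the coefficient of t is 2 (from the two edges through V_2).
So 2·t + 68 = 2·35 = 70 ⇒ t = 1.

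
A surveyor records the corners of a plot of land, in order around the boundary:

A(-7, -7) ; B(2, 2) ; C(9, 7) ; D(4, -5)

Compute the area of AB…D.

70

Cross-terms: 0, -4, -73, -63  ⇒  Σ = -140
Area = |Σ|/2 = 70.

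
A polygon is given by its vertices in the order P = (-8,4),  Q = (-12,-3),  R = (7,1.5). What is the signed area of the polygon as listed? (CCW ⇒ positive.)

Σ = (72) + (3) + (40) = 115
Signed area = Σ/2 = 57.5 (positive ⇒ counter-clockwise traversal).

57.5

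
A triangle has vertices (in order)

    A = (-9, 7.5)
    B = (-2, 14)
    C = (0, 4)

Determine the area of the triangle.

41.5

A→B: (-9)(14) − (-2)(7.5) = -111
B→C: (-2)(4) − (0)(14) = -8
C→A: (0)(7.5) − (-9)(4) = 36
Σ = -83
Area = |Σ|/2 = 41.5.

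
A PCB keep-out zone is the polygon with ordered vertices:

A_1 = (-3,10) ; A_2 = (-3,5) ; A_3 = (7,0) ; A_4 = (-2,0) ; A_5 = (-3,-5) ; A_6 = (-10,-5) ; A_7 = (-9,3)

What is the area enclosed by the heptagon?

Apply the surveyor's formula: 2A = Σ (x_i·y_{i+1} − x_{i+1}·y_i), indices taken mod 7.
Σ = (15) + (-35) + (0) + (10) + (-35) + (-75) + (-81) = -201
Area = |Σ|/2 = 100.5.

100.5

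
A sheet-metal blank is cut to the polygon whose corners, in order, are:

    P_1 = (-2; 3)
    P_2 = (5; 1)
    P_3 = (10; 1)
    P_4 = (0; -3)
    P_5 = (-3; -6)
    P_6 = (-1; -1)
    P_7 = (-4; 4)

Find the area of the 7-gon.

38

Apply Gauss's area formula: 2A = Σ (x_i·y_{i+1} − x_{i+1}·y_i), indices taken mod 7.
Cross-terms: -17, -5, -30, -9, -3, -8, -4  ⇒  Σ = -76
Area = |Σ|/2 = 38.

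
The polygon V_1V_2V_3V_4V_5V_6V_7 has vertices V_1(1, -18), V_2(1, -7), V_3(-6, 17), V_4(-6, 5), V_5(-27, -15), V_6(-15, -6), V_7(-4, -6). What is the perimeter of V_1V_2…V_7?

116

|V_1V_2| = √((0)² + (11)²) = √121 = 11
|V_2V_3| = √((-7)² + (24)²) = √625 = 25
|V_3V_4| = √((0)² + (-12)²) = √144 = 12
|V_4V_5| = √((-21)² + (-20)²) = √841 = 29
|V_5V_6| = √((12)² + (9)²) = √225 = 15
|V_6V_7| = √((11)² + (0)²) = √121 = 11
|V_7V_1| = √((5)² + (-12)²) = √169 = 13
Perimeter = 11 + 25 + 12 + 29 + 15 + 11 + 13 = 116.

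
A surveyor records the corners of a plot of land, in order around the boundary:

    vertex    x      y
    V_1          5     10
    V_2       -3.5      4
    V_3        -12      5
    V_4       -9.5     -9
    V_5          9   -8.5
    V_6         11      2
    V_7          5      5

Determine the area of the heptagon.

Σ = (55) + (30.5) + (155.5) + (161.75) + (111.5) + (45) + (25) = 584.25
Area = |Σ|/2 = 292.125.

292.125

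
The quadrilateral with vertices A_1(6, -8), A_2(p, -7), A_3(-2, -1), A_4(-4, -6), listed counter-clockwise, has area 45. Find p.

10

The doubled signed area Σ (x_i y_{i+1} − x_{i+1} y_i) is linear in p.
With p=0 it equals 20; the coefficient of p is 7 (from the two edges through A_2).
So 7·p + 20 = 2·45 = 90 ⇒ p = 10.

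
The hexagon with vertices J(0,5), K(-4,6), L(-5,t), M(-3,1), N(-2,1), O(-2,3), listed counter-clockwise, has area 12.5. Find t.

5

The doubled signed area Σ (x_i y_{i+1} − x_{i+1} y_i) is linear in t.
With t=0 it equals 30; the coefficient of t is -1 (from the two edges through L).
So -1·t + 30 = 2·12.5 = 25 ⇒ t = 5.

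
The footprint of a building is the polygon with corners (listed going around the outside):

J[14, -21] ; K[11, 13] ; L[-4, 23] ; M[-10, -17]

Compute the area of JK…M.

Apply the surveyor's formula: 2A = Σ (x_i·y_{i+1} − x_{i+1}·y_i), indices taken mod 4.
Cross-terms: 413, 305, 298, 448  ⇒  Σ = 1464
Area = |Σ|/2 = 732.

732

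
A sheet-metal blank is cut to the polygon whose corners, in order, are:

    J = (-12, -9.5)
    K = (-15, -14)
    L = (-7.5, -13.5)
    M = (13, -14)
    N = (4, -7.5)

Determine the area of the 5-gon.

117

Σ = (25.5) + (97.5) + (280.5) + (-41.5) + (-128) = 234
Area = |Σ|/2 = 117.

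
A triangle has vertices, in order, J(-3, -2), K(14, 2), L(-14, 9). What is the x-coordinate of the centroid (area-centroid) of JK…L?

-1

Apply Gauss's area formula. First the cross-terms c_i = x_i·y_{i+1} − x_{i+1}·y_i:
  22, 154, 55  ⇒  2A = 231, A = 115.5.
Then Σ (x_i + x_{i+1})·c_i = -693, so x̄ = -693 / (6·115.5) = -1.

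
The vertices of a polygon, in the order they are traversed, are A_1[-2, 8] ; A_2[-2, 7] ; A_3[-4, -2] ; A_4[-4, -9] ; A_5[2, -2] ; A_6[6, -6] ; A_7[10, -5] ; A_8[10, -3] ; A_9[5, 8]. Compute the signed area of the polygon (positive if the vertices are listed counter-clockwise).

Cross-terms: 2, 32, 28, 26, 0, 30, 20, 95, 56  ⇒  Σ = 289
Signed area = Σ/2 = 144.5 (positive ⇒ counter-clockwise traversal).

144.5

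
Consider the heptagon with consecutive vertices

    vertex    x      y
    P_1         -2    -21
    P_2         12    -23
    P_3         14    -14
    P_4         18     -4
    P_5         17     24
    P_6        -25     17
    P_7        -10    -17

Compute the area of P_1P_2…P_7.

Σ = (298) + (154) + (196) + (500) + (889) + (595) + (176) = 2808
Area = |Σ|/2 = 1404.

1404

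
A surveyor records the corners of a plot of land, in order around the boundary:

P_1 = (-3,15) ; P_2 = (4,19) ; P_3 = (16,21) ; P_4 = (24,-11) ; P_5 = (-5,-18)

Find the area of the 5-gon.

P_1→P_2: (-3)(19) − (4)(15) = -117
P_2→P_3: (4)(21) − (16)(19) = -220
P_3→P_4: (16)(-11) − (24)(21) = -680
P_4→P_5: (24)(-18) − (-5)(-11) = -487
P_5→P_1: (-5)(15) − (-3)(-18) = -129
Σ = -1633
Area = |Σ|/2 = 816.5.

816.5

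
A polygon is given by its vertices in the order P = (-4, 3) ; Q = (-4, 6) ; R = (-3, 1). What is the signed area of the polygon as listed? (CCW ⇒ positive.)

Σ = (-12) + (14) + (-5) = -3
Signed area = Σ/2 = -1.5 (negative ⇒ clockwise traversal).

-1.5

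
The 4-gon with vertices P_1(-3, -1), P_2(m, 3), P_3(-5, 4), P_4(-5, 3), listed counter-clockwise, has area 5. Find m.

-3

The doubled signed area Σ (x_i y_{i+1} − x_{i+1} y_i) is linear in m.
With m=0 it equals 25; the coefficient of m is 5 (from the two edges through P_2).
So 5·m + 25 = 2·5 = 10 ⇒ m = -3.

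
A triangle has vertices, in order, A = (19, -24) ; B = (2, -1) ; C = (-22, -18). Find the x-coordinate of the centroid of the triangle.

-1/3

Apply Gauss's area formula. First the cross-terms c_i = x_i·y_{i+1} − x_{i+1}·y_i:
  29, -58, 870  ⇒  2A = 841, A = 420.5.
Then Σ (x_i + x_{i+1})·c_i = -841, so x̄ = -841 / (6·420.5) = -1/3.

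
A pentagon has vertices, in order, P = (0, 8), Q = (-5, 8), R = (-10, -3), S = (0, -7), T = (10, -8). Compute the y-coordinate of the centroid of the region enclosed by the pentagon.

-127/213

Apply the surveyor's formula. First the cross-terms c_i = x_i·y_{i+1} − x_{i+1}·y_i:
  40, 95, 70, 70, 80  ⇒  2A = 355, A = 177.5.
Then Σ (y_i + y_{i+1})·c_i = -635, so ȳ = -635 / (6·177.5) = -127/213.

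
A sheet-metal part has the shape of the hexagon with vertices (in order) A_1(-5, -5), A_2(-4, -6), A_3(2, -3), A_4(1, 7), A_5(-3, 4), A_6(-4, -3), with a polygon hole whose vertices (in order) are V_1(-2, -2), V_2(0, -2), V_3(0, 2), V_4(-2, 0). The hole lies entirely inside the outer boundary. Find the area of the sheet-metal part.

47

Outer boundary:
Apply the shoelace formula: 2A = Σ (x_i·y_{i+1} − x_{i+1}·y_i), indices taken mod 6.
Σ = (10) + (24) + (17) + (25) + (25) + (5) = 106
Area = |Σ|/2 = 53.
Hole:
Apply the surveyor's formula: 2A = Σ (x_i·y_{i+1} − x_{i+1}·y_i), indices taken mod 4.
Σ = (4) + (0) + (4) + (4) = 12
Area = |Σ|/2 = 6.
Net area = 53 − 6 = 47.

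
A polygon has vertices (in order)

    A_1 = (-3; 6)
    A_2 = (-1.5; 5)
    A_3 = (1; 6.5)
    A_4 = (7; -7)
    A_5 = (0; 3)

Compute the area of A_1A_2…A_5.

Apply Gauss's area formula: 2A = Σ (x_i·y_{i+1} − x_{i+1}·y_i), indices taken mod 5.
Σ = (-6) + (-14.75) + (-52.5) + (21) + (9) = -43.25
Area = |Σ|/2 = 21.625.

21.625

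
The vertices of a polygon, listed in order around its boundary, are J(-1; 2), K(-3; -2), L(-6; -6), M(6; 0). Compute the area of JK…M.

Apply Gauss's area formula: 2A = Σ (x_i·y_{i+1} − x_{i+1}·y_i), indices taken mod 4.
J→K: (-1)(-2) − (-3)(2) = 8
K→L: (-3)(-6) − (-6)(-2) = 6
L→M: (-6)(0) − (6)(-6) = 36
M→J: (6)(2) − (-1)(0) = 12
Σ = 62
Area = |Σ|/2 = 31.

31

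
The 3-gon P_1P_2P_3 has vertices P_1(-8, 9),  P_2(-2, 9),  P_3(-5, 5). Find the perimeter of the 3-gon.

16

|P_1P_2| = √((6)² + (0)²) = √36 = 6
|P_2P_3| = √((-3)² + (-4)²) = √25 = 5
|P_3P_1| = √((-3)² + (4)²) = √25 = 5
Perimeter = 6 + 5 + 5 = 16.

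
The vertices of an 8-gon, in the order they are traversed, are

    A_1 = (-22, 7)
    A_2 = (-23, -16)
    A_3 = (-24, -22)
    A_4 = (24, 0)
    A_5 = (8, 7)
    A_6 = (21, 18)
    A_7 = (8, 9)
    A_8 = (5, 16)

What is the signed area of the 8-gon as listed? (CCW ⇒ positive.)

921.5

Σ = (513) + (122) + (528) + (168) + (-3) + (45) + (83) + (387) = 1843
Signed area = Σ/2 = 921.5 (positive ⇒ counter-clockwise traversal).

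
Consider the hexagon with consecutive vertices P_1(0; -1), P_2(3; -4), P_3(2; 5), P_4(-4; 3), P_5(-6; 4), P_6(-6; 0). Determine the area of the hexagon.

42

Apply the shoelace (surveyor's) formula: 2A = Σ (x_i·y_{i+1} − x_{i+1}·y_i), indices taken mod 6.
P_1→P_2: (0)(-4) − (3)(-1) = 3
P_2→P_3: (3)(5) − (2)(-4) = 23
P_3→P_4: (2)(3) − (-4)(5) = 26
P_4→P_5: (-4)(4) − (-6)(3) = 2
P_5→P_6: (-6)(0) − (-6)(4) = 24
P_6→P_1: (-6)(-1) − (0)(0) = 6
Σ = 84
Area = |Σ|/2 = 42.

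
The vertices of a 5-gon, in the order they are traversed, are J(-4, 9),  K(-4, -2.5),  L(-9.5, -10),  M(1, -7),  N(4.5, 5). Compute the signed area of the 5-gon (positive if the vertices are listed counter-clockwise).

117.875

J→K: (-4)(-2.5) − (-4)(9) = 46
K→L: (-4)(-10) − (-9.5)(-2.5) = 16.25
L→M: (-9.5)(-7) − (1)(-10) = 76.5
M→N: (1)(5) − (4.5)(-7) = 36.5
N→J: (4.5)(9) − (-4)(5) = 60.5
Σ = 235.75
Signed area = Σ/2 = 117.875 (positive ⇒ counter-clockwise traversal).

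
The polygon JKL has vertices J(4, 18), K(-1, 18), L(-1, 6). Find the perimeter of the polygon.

30

|JK| = √((-5)² + (0)²) = √25 = 5
|KL| = √((0)² + (-12)²) = √144 = 12
|LJ| = √((5)² + (12)²) = √169 = 13
Perimeter = 5 + 12 + 13 = 30.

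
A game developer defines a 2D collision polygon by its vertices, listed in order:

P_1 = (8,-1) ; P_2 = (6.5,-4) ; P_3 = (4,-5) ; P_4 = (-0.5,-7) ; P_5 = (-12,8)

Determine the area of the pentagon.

106.25

Σ = (-25.5) + (-16.5) + (-30.5) + (-88) + (-52) = -212.5
Area = |Σ|/2 = 106.25.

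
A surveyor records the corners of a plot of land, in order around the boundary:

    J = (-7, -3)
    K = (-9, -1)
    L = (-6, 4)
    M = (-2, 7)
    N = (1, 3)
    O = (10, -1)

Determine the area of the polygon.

88.5

J→K: (-7)(-1) − (-9)(-3) = -20
K→L: (-9)(4) − (-6)(-1) = -42
L→M: (-6)(7) − (-2)(4) = -34
M→N: (-2)(3) − (1)(7) = -13
N→O: (1)(-1) − (10)(3) = -31
O→J: (10)(-3) − (-7)(-1) = -37
Σ = -177
Area = |Σ|/2 = 88.5.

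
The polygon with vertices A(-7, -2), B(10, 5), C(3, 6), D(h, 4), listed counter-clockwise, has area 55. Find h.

Write out the shoelace sum; only the two edges meeting at D involve h:
2·Area = [(3·4 − h·6) + (h·(-2) − (-7)·4)] + 30
       = -8·h + 70 = 110
⇒ h = -5.

-5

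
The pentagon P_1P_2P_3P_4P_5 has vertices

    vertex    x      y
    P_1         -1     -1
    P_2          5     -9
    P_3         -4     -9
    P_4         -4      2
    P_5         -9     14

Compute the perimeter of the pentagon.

|P_1P_2| = √((6)² + (-8)²) = √100 = 10
|P_2P_3| = √((-9)² + (0)²) = √81 = 9
|P_3P_4| = √((0)² + (11)²) = √121 = 11
|P_4P_5| = √((-5)² + (12)²) = √169 = 13
|P_5P_1| = √((8)² + (-15)²) = √289 = 17
Perimeter = 10 + 9 + 11 + 13 + 17 = 60.

60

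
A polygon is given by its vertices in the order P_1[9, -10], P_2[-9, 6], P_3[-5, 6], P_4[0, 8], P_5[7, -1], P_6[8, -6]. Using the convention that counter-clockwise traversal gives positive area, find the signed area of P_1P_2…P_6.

Apply Gauss's area formula: 2A = Σ (x_i·y_{i+1} − x_{i+1}·y_i), indices taken mod 6.
Cross-terms: -36, -24, -40, -56, -34, -26  ⇒  Σ = -216
Signed area = Σ/2 = -108 (negative ⇒ clockwise traversal).

-108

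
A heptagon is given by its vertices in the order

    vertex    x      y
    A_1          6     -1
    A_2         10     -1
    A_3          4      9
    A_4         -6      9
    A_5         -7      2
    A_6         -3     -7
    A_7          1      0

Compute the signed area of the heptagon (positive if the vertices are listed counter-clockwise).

150

Apply the shoelace (surveyor's) formula: 2A = Σ (x_i·y_{i+1} − x_{i+1}·y_i), indices taken mod 7.
Cross-terms: 4, 94, 90, 51, 55, 7, -1  ⇒  Σ = 300
Signed area = Σ/2 = 150 (positive ⇒ counter-clockwise traversal).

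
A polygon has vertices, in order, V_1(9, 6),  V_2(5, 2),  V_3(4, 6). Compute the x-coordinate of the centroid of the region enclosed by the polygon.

6

Apply the shoelace (surveyor's) formula. First the cross-terms c_i = x_i·y_{i+1} − x_{i+1}·y_i:
  -12, 22, -30  ⇒  2A = -20, A = -10.
Then Σ (x_i + x_{i+1})·c_i = -360, so x̄ = -360 / (6·(-10)) = 6.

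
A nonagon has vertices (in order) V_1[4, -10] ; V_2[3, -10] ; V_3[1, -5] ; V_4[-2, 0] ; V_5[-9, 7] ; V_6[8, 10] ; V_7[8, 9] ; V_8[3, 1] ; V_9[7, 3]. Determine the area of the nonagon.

146

Cross-terms: -10, -5, -10, -14, -146, -8, -19, 2, -82  ⇒  Σ = -292
Area = |Σ|/2 = 146.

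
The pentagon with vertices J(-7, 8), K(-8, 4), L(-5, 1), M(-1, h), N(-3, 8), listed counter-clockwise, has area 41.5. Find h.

The doubled signed area Σ (x_i y_{i+1} − x_{i+1} y_i) is linear in h.
With h=0 it equals 73; the coefficient of h is -2 (from the two edges through M).
So -2·h + 73 = 2·41.5 = 83 ⇒ h = -5.

-5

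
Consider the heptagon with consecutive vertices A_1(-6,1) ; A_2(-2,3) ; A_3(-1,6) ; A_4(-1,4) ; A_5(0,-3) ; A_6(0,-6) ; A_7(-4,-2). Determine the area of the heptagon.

30

Apply Gauss's area formula: 2A = Σ (x_i·y_{i+1} − x_{i+1}·y_i), indices taken mod 7.
A_1→A_2: (-6)(3) − (-2)(1) = -16
A_2→A_3: (-2)(6) − (-1)(3) = -9
A_3→A_4: (-1)(4) − (-1)(6) = 2
A_4→A_5: (-1)(-3) − (0)(4) = 3
A_5→A_6: (0)(-6) − (0)(-3) = 0
A_6→A_7: (0)(-2) − (-4)(-6) = -24
A_7→A_1: (-4)(1) − (-6)(-2) = -16
Σ = -60
Area = |Σ|/2 = 30.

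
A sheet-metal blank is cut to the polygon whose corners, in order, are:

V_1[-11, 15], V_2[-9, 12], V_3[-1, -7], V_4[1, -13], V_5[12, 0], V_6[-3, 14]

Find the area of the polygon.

Σ = (3) + (75) + (20) + (156) + (168) + (109) = 531
Area = |Σ|/2 = 265.5.

265.5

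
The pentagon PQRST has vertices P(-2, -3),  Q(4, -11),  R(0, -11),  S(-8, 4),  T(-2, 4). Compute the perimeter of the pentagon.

44

|PQ| = √((6)² + (-8)²) = √100 = 10
|QR| = √((-4)² + (0)²) = √16 = 4
|RS| = √((-8)² + (15)²) = √289 = 17
|ST| = √((6)² + (0)²) = √36 = 6
|TP| = √((0)² + (-7)²) = √49 = 7
Perimeter = 10 + 4 + 17 + 6 + 7 = 44.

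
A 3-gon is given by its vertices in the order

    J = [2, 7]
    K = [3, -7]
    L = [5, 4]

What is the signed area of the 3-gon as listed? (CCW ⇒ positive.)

Σ = (-35) + (47) + (27) = 39
Signed area = Σ/2 = 19.5 (positive ⇒ counter-clockwise traversal).

19.5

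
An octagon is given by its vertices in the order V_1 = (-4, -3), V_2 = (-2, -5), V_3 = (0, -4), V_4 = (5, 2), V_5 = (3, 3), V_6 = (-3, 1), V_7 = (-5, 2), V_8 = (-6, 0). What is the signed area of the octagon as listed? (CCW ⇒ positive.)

Σ = (14) + (8) + (20) + (9) + (12) + (-1) + (12) + (18) = 92
Signed area = Σ/2 = 46 (positive ⇒ counter-clockwise traversal).

46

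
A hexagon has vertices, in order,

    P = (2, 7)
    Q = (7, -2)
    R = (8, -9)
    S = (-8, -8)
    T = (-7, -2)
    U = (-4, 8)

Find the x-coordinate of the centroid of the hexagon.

Apply Gauss's area formula. First the cross-terms c_i = x_i·y_{i+1} − x_{i+1}·y_i:
  -53, -47, -136, -40, -64, -44  ⇒  2A = -384, A = -192.
Then Σ (x_i + x_{i+1})·c_i = 210, so x̄ = 210 / (6·(-192)) = -35/192.

-35/192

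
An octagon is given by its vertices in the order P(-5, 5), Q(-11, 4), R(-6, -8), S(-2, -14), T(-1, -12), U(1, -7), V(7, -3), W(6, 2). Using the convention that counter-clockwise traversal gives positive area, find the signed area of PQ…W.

181

Apply the shoelace formula: 2A = Σ (x_i·y_{i+1} − x_{i+1}·y_i), indices taken mod 8.
Σ = (35) + (112) + (68) + (10) + (19) + (46) + (32) + (40) = 362
Signed area = Σ/2 = 181 (positive ⇒ counter-clockwise traversal).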